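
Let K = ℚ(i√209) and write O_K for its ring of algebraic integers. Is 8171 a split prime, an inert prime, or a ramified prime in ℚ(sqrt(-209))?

Since -209 ≢ 1 mod 4, the ring of integers is ℤ[√-209] with discriminant 4·(-209) = -836.
disc(K) = -836 is not divisible by 8171; 8171 is unramified.
Compute (-209/8171) via Euler: 7962^((8171-1)/2) mod 8171 = 8170, so (-209/8171) = -1.
d is a non-residue mod p, hence 8171 remains inert in O_K.

inert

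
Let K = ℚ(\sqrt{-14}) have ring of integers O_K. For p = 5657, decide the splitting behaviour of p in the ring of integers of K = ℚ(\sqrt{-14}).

-14 mod 4 = 2, hence disc K = 4·(-14) = -56 and O_K = ℤ[√-14].
disc(K) = -56 is not divisible by 5657; 5657 is unramified.
(-14/5657) = 5643^2828 mod 5657 = 1, giving Legendre symbol 1.
d is a quadratic residue mod p, hence 5657 splits in O_K.

split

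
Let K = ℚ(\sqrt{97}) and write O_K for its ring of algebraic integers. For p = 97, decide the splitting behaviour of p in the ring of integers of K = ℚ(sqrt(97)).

ramified

d = 97 ≡ 1 (mod 4), so O_K = ℤ[(1+√97)/2] and disc(K) = d = 97.
disc(K) = 97 = 97·1, so p = 97 is ramified.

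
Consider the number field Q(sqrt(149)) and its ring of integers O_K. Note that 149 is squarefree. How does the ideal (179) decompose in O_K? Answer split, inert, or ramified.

splits completely

Since 149 ≡ 1 mod 4, the ring of integers is ℤ[(1+√149)/2] with discriminant 149.
disc(K) = 149 is not divisible by 179; 179 is unramified.
(149/179) = 149^89 mod 179 = 1, giving Legendre symbol 1.
d is a quadratic residue mod p, hence 179 splits in O_K.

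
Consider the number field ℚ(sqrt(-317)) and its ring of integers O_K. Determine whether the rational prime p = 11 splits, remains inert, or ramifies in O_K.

d = -317 ≡ 3 (mod 4), so O_K = ℤ[√-317] and disc(K) = 4d = -1268.
11 ∤ -1268, so 11 is unramified.
Legendre symbol by Euler's criterion: (-317/11) ≡ (-317)^5 ≡ 10 (mod 11), i.e. (-317/11) = -1.
d is a non-residue mod p, hence 11 remains inert in O_K.

inert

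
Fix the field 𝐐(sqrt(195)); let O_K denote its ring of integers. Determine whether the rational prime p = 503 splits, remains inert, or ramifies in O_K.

503 remains inert

d = 195 ≡ 3 (mod 4), so O_K = ℤ[√195] and disc(K) = 4d = 780.
Since gcd(503, 780) = 1 the prime 503 does not ramify.
Compute (195/503) via Euler: 195^((503-1)/2) mod 503 = 502, so (195/503) = -1.
Legendre symbol -1 ⇒ 503 is inert.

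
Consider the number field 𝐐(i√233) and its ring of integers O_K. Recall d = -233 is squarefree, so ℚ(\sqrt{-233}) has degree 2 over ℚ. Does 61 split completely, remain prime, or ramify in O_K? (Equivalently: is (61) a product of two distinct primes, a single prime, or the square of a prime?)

61 remains inert

-233 mod 4 = 3, hence disc K = 4·(-233) = -932 and O_K = ℤ[√-233].
disc(K) = -932 is not divisible by 61; 61 is unramified.
(-233/61) = 11^30 mod 61 = 60, giving Legendre symbol -1.
d is a non-residue mod p, hence 61 remains inert in O_K.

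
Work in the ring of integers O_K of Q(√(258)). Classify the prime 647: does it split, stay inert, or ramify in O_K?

647 splits in O_K

258 mod 4 = 2, hence disc K = 4·258 = 1032 and O_K = ℤ[√258].
Since gcd(647, 1032) = 1 the prime 647 does not ramify.
Euler's criterion: 258^323 mod 647 = 1. Thus (258|647) = 1.
Legendre symbol 1 ⇒ 647 is split.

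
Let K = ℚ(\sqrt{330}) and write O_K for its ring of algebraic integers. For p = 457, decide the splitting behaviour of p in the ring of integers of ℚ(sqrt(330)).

split

d = 330 ≡ 2 (mod 4), so O_K = ℤ[√330] and disc(K) = 4d = 1320.
Since gcd(457, 1320) = 1 the prime 457 does not ramify.
Compute (330/457) via Euler: 330^((457-1)/2) mod 457 = 1, so (330/457) = 1.
d is a quadratic residue mod p, hence 457 splits in O_K.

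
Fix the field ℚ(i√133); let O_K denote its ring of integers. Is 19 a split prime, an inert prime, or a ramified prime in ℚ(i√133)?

d = -133 ≡ 3 (mod 4), so O_K = ℤ[√-133] and disc(K) = 4d = -532.
disc(K) = -532 = 19·(-28), so p = 19 is ramified.

19 is ramified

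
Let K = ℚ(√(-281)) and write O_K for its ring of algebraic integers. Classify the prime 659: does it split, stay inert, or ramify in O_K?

splits completely

-281 mod 4 = 3, hence disc K = 4·(-281) = -1124 and O_K = ℤ[√-281].
Since gcd(659, -1124) = 1 the prime 659 does not ramify.
Euler's criterion: (-281)^329 mod 659 = 1. Thus (-281|659) = 1.
(-281/659) = 1, so 659 splits.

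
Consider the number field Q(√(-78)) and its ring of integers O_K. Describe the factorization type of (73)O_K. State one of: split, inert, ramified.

inert — (73) stays prime in O_K

-78 mod 4 = 2, hence disc K = 4·(-78) = -312 and O_K = ℤ[√-78].
73 ∤ -312, so 73 is unramified.
Compute (-78/73) via Euler: 68^((73-1)/2) mod 73 = 72, so (-78/73) = -1.
Legendre symbol -1 ⇒ 73 is inert.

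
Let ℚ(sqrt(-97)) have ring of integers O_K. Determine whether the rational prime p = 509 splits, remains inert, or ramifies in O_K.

Since -97 ≢ 1 mod 4, the ring of integers is ℤ[√-97] with discriminant 4·(-97) = -388.
disc(K) = -388 is not divisible by 509; 509 is unramified.
(-97/509) = 412^254 mod 509 = 1, giving Legendre symbol 1.
(-97/509) = 1, so 509 splits.

splits completely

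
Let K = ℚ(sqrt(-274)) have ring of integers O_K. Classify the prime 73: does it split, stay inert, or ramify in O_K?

Since -274 ≢ 1 mod 4, the ring of integers is ℤ[√-274] with discriminant 4·(-274) = -1096.
Since gcd(73, -1096) = 1 the prime 73 does not ramify.
Euler's criterion: (-274)^36 mod 73 = 1. Thus (-274|73) = 1.
Legendre symbol 1 ⇒ 73 is split.

split — (73) = 𝔭₁𝔭₂ with 𝔭₁ ≠ 𝔭₂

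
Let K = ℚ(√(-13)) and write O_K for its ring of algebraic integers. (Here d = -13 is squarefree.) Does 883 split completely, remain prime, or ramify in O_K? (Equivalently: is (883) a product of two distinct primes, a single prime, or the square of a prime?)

inert

d = -13 ≡ 3 (mod 4), so O_K = ℤ[√-13] and disc(K) = 4d = -52.
883 ∤ -52, so 883 is unramified.
Legendre symbol by Euler's criterion: (-13/883) ≡ (-13)^441 ≡ 882 (mod 883), i.e. (-13/883) = -1.
Legendre symbol -1 ⇒ 883 is inert.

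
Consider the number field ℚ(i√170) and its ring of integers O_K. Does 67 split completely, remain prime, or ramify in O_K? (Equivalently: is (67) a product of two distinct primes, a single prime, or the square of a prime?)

Since -170 ≢ 1 mod 4, the ring of integers is ℤ[√-170] with discriminant 4·(-170) = -680.
Since gcd(67, -680) = 1 the prime 67 does not ramify.
Compute (-170/67) via Euler: 31^((67-1)/2) mod 67 = 66, so (-170/67) = -1.
(-170/67) = -1, so 67 is inert.

inert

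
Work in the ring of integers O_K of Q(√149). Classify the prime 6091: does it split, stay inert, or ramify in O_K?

inert

Since 149 ≡ 1 mod 4, the ring of integers is ℤ[(1+√149)/2] with discriminant 149.
6091 ∤ 149, so 6091 is unramified.
Compute (149/6091) via Euler: 149^((6091-1)/2) mod 6091 = 6090, so (149/6091) = -1.
Legendre symbol -1 ⇒ 6091 is inert.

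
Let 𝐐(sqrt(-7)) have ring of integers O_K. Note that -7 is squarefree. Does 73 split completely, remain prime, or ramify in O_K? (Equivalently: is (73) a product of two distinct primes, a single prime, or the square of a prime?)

d = -7 ≡ 1 (mod 4), so O_K = ℤ[(1+√-7)/2] and disc(K) = d = -7.
Since gcd(73, -7) = 1 the prime 73 does not ramify.
(-7/73) = 66^36 mod 73 = 72, giving Legendre symbol -1.
(-7/73) = -1, so 73 is inert.

remains prime (inert)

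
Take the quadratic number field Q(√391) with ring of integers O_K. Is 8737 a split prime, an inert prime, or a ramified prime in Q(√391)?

inert

391 mod 4 = 3, hence disc K = 4·391 = 1564 and O_K = ℤ[√391].
Since gcd(8737, 1564) = 1 the prime 8737 does not ramify.
(391/8737) = 391^4368 mod 8737 = 8736, giving Legendre symbol -1.
Legendre symbol -1 ⇒ 8737 is inert.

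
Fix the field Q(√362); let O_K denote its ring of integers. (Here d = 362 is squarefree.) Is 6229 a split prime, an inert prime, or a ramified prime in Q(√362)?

362 mod 4 = 2, hence disc K = 4·362 = 1448 and O_K = ℤ[√362].
6229 ∤ 1448, so 6229 is unramified.
(362/6229) = 362^3114 mod 6229 = 6228, giving Legendre symbol -1.
Legendre symbol -1 ⇒ 6229 is inert.

6229 remains inert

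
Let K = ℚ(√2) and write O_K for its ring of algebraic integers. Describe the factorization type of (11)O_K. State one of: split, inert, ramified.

p is inert

d = 2 ≡ 2 (mod 4), so O_K = ℤ[√2] and disc(K) = 4d = 8.
Since gcd(11, 8) = 1 the prime 11 does not ramify.
Compute (2/11) via Euler: 2^((11-1)/2) mod 11 = 10, so (2/11) = -1.
d is a non-residue mod p, hence 11 remains inert in O_K.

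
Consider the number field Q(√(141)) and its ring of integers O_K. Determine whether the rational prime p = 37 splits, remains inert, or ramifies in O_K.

141 mod 4 = 1, hence disc K = 141 and O_K = ℤ[(1+√141)/2].
disc(K) = 141 is not divisible by 37; 37 is unramified.
(141/37) = 30^18 mod 37 = 1, giving Legendre symbol 1.
d is a quadratic residue mod p, hence 37 splits in O_K.

split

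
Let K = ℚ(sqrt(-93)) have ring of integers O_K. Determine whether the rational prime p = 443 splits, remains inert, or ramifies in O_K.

p splits

Since -93 ≢ 1 mod 4, the ring of integers is ℤ[√-93] with discriminant 4·(-93) = -372.
disc(K) = -372 is not divisible by 443; 443 is unramified.
Euler's criterion: (-93)^221 mod 443 = 1. Thus (-93|443) = 1.
(-93/443) = 1, so 443 splits.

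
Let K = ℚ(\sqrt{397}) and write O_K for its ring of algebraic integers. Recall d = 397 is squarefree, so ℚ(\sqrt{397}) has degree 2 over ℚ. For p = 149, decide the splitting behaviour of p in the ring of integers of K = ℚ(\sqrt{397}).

p is inert

Since 397 ≡ 1 mod 4, the ring of integers is ℤ[(1+√397)/2] with discriminant 397.
disc(K) = 397 is not divisible by 149; 149 is unramified.
Legendre symbol by Euler's criterion: (397/149) ≡ 397^74 ≡ 148 (mod 149), i.e. (397/149) = -1.
d is a non-residue mod p, hence 149 remains inert in O_K.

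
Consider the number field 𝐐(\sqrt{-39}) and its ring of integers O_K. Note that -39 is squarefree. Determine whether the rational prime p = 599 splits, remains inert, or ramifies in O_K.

inert — (599) stays prime in O_K

-39 mod 4 = 1, hence disc K = -39 and O_K = ℤ[(1+√-39)/2].
Since gcd(599, -39) = 1 the prime 599 does not ramify.
Compute (-39/599) via Euler: 560^((599-1)/2) mod 599 = 598, so (-39/599) = -1.
(-39/599) = -1, so 599 is inert.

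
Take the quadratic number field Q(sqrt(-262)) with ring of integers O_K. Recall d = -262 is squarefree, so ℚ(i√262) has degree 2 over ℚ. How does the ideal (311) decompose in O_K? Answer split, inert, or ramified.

p splits

-262 mod 4 = 2, hence disc K = 4·(-262) = -1048 and O_K = ℤ[√-262].
Since gcd(311, -1048) = 1 the prime 311 does not ramify.
Euler's criterion: (-262)^155 mod 311 = 1. Thus (-262|311) = 1.
d is a quadratic residue mod p, hence 311 splits in O_K.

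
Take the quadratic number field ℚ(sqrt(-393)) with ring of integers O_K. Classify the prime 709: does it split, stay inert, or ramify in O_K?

Since -393 ≢ 1 mod 4, the ring of integers is ℤ[√-393] with discriminant 4·(-393) = -1572.
disc(K) = -1572 is not divisible by 709; 709 is unramified.
(-393/709) = 316^354 mod 709 = 708, giving Legendre symbol -1.
Legendre symbol -1 ⇒ 709 is inert.

709 remains inert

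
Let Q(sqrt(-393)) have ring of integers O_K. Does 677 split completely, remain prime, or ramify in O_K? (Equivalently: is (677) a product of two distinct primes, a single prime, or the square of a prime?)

Since -393 ≢ 1 mod 4, the ring of integers is ℤ[√-393] with discriminant 4·(-393) = -1572.
677 ∤ -1572, so 677 is unramified.
(-393/677) = 284^338 mod 677 = 1, giving Legendre symbol 1.
Legendre symbol 1 ⇒ 677 is split.

p splits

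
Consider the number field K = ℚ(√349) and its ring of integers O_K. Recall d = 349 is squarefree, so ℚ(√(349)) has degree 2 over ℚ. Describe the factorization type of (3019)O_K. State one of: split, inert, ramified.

349 mod 4 = 1, hence disc K = 349 and O_K = ℤ[(1+√349)/2].
disc(K) = 349 is not divisible by 3019; 3019 is unramified.
Compute (349/3019) via Euler: 349^((3019-1)/2) mod 3019 = 1, so (349/3019) = 1.
Legendre symbol 1 ⇒ 3019 is split.

3019 splits in O_K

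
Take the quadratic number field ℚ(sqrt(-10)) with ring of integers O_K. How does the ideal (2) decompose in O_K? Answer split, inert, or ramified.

ramified — (2) = 𝔭²

-10 mod 4 = 2, hence disc K = 4·(-10) = -40 and O_K = ℤ[√-10].
2 divides disc(K) = -40, so 2 ramifies.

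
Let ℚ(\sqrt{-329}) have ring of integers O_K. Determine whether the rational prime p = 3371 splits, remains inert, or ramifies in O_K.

remains prime (inert)

d = -329 ≡ 3 (mod 4), so O_K = ℤ[√-329] and disc(K) = 4d = -1316.
Since gcd(3371, -1316) = 1 the prime 3371 does not ramify.
Euler's criterion: (-329)^1685 mod 3371 = 3370. Thus (-329|3371) = -1.
Legendre symbol -1 ⇒ 3371 is inert.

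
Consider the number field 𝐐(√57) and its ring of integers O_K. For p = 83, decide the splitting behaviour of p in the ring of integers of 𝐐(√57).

inert

57 mod 4 = 1, hence disc K = 57 and O_K = ℤ[(1+√57)/2].
Since gcd(83, 57) = 1 the prime 83 does not ramify.
Legendre symbol by Euler's criterion: (57/83) ≡ 57^41 ≡ 82 (mod 83), i.e. (57/83) = -1.
d is a non-residue mod p, hence 83 remains inert in O_K.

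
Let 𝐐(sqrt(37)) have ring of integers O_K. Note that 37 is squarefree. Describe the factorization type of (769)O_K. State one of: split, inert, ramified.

Since 37 ≡ 1 mod 4, the ring of integers is ℤ[(1+√37)/2] with discriminant 37.
Since gcd(769, 37) = 1 the prime 769 does not ramify.
Compute (37/769) via Euler: 37^((769-1)/2) mod 769 = 768, so (37/769) = -1.
d is a non-residue mod p, hence 769 remains inert in O_K.

p is inert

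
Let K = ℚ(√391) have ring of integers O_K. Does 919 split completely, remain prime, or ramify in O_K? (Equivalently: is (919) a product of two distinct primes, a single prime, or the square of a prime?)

d = 391 ≡ 3 (mod 4), so O_K = ℤ[√391] and disc(K) = 4d = 1564.
Since gcd(919, 1564) = 1 the prime 919 does not ramify.
Compute (391/919) via Euler: 391^((919-1)/2) mod 919 = 1, so (391/919) = 1.
Legendre symbol 1 ⇒ 919 is split.

split — (919) = 𝔭₁𝔭₂ with 𝔭₁ ≠ 𝔭₂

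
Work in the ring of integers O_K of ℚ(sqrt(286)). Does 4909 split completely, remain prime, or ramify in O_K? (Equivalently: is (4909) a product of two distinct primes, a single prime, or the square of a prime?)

d = 286 ≡ 2 (mod 4), so O_K = ℤ[√286] and disc(K) = 4d = 1144.
4909 ∤ 1144, so 4909 is unramified.
Compute (286/4909) via Euler: 286^((4909-1)/2) mod 4909 = 1, so (286/4909) = 1.
Legendre symbol 1 ⇒ 4909 is split.

split — (4909) = 𝔭₁𝔭₂ with 𝔭₁ ≠ 𝔭₂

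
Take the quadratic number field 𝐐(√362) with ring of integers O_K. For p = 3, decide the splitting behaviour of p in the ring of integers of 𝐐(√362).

inert — (3) stays prime in O_K

362 mod 4 = 2, hence disc K = 4·362 = 1448 and O_K = ℤ[√362].
3 ∤ 1448, so 3 is unramified.
Compute (362/3) via Euler: 2^((3-1)/2) mod 3 = 2, so (362/3) = -1.
(362/3) = -1, so 3 is inert.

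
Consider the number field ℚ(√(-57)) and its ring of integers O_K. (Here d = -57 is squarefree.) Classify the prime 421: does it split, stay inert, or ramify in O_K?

remains prime (inert)

Since -57 ≢ 1 mod 4, the ring of integers is ℤ[√-57] with discriminant 4·(-57) = -228.
421 ∤ -228, so 421 is unramified.
Legendre symbol by Euler's criterion: (-57/421) ≡ (-57)^210 ≡ 420 (mod 421), i.e. (-57/421) = -1.
(-57/421) = -1, so 421 is inert.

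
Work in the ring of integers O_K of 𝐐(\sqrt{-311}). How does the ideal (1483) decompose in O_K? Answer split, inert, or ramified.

d = -311 ≡ 1 (mod 4), so O_K = ℤ[(1+√-311)/2] and disc(K) = d = -311.
1483 ∤ -311, so 1483 is unramified.
Compute (-311/1483) via Euler: 1172^((1483-1)/2) mod 1483 = 1482, so (-311/1483) = -1.
(-311/1483) = -1, so 1483 is inert.

1483 remains inert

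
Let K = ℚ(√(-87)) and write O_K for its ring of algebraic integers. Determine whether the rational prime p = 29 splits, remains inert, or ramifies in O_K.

ramifies in O_K

Since -87 ≡ 1 mod 4, the ring of integers is ℤ[(1+√-87)/2] with discriminant -87.
29 divides disc(K) = -87, so 29 ramifies.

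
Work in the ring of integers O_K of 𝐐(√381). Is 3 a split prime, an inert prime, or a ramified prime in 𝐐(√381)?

3 is ramified

d = 381 ≡ 1 (mod 4), so O_K = ℤ[(1+√381)/2] and disc(K) = d = 381.
disc(K) = 381 = 3·127, so p = 3 is ramified.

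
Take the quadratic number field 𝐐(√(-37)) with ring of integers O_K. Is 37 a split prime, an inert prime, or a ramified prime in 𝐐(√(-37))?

Since -37 ≢ 1 mod 4, the ring of integers is ℤ[√-37] with discriminant 4·(-37) = -148.
disc(K) = -148 = 37·(-4), so p = 37 is ramified.

p ramifies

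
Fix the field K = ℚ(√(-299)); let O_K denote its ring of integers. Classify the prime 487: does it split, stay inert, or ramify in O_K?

-299 mod 4 = 1, hence disc K = -299 and O_K = ℤ[(1+√-299)/2].
Since gcd(487, -299) = 1 the prime 487 does not ramify.
(-299/487) = 188^243 mod 487 = 486, giving Legendre symbol -1.
Legendre symbol -1 ⇒ 487 is inert.

p is inert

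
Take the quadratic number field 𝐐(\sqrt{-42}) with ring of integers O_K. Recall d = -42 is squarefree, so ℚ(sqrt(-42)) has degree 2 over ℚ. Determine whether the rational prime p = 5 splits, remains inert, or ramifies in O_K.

d = -42 ≡ 2 (mod 4), so O_K = ℤ[√-42] and disc(K) = 4d = -168.
Since gcd(5, -168) = 1 the prime 5 does not ramify.
Euler's criterion: (-42)^2 mod 5 = 4. Thus (-42|5) = -1.
d is a non-residue mod p, hence 5 remains inert in O_K.

p is inert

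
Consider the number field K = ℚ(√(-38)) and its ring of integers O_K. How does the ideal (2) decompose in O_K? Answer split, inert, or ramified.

ramifies in O_K

Since -38 ≢ 1 mod 4, the ring of integers is ℤ[√-38] with discriminant 4·(-38) = -152.
2 divides disc(K) = -152, so 2 ramifies.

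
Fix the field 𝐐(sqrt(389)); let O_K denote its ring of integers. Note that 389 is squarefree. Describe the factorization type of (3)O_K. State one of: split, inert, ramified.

389 mod 4 = 1, hence disc K = 389 and O_K = ℤ[(1+√389)/2].
3 ∤ 389, so 3 is unramified.
Compute (389/3) via Euler: 2^((3-1)/2) mod 3 = 2, so (389/3) = -1.
Legendre symbol -1 ⇒ 3 is inert.

p is inert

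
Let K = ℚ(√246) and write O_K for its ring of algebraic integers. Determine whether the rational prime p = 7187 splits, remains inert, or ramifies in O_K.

Since 246 ≢ 1 mod 4, the ring of integers is ℤ[√246] with discriminant 4·246 = 984.
7187 ∤ 984, so 7187 is unramified.
(246/7187) = 246^3593 mod 7187 = 1, giving Legendre symbol 1.
d is a quadratic residue mod p, hence 7187 splits in O_K.

split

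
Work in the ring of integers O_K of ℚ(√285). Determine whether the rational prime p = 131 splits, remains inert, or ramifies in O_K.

285 mod 4 = 1, hence disc K = 285 and O_K = ℤ[(1+√285)/2].
disc(K) = 285 is not divisible by 131; 131 is unramified.
Legendre symbol by Euler's criterion: (285/131) ≡ 285^65 ≡ 130 (mod 131), i.e. (285/131) = -1.
Legendre symbol -1 ⇒ 131 is inert.

remains prime (inert)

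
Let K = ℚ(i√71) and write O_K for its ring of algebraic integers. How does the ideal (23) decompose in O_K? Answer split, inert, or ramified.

Since -71 ≡ 1 mod 4, the ring of integers is ℤ[(1+√-71)/2] with discriminant -71.
Since gcd(23, -71) = 1 the prime 23 does not ramify.
Legendre symbol by Euler's criterion: (-71/23) ≡ (-71)^11 ≡ 22 (mod 23), i.e. (-71/23) = -1.
Legendre symbol -1 ⇒ 23 is inert.

23 remains inert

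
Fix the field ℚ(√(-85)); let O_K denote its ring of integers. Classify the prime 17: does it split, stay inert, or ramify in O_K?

ramifies in O_K

Since -85 ≢ 1 mod 4, the ring of integers is ℤ[√-85] with discriminant 4·(-85) = -340.
disc(K) = -340 = 17·(-20), so p = 17 is ramified.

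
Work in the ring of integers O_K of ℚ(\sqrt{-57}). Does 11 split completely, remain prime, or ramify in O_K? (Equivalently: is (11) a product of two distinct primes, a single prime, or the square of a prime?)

split

Since -57 ≢ 1 mod 4, the ring of integers is ℤ[√-57] with discriminant 4·(-57) = -228.
11 ∤ -228, so 11 is unramified.
Legendre symbol by Euler's criterion: (-57/11) ≡ (-57)^5 ≡ 1 (mod 11), i.e. (-57/11) = 1.
Legendre symbol 1 ⇒ 11 is split.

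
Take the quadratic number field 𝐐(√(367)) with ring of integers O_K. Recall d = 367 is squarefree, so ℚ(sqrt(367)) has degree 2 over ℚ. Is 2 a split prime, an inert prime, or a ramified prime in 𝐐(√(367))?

367 mod 4 = 3, hence disc K = 4·367 = 1468 and O_K = ℤ[√367].
disc(K) = 1468 = 2·734, so p = 2 is ramified.

ramified — (2) = 𝔭²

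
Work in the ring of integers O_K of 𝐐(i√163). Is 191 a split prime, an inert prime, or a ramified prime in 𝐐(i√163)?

Since -163 ≡ 1 mod 4, the ring of integers is ℤ[(1+√-163)/2] with discriminant -163.
disc(K) = -163 is not divisible by 191; 191 is unramified.
Legendre symbol by Euler's criterion: (-163/191) ≡ (-163)^95 ≡ 190 (mod 191), i.e. (-163/191) = -1.
(-163/191) = -1, so 191 is inert.

inert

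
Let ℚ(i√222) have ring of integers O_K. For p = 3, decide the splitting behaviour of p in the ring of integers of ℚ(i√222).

Since -222 ≢ 1 mod 4, the ring of integers is ℤ[√-222] with discriminant 4·(-222) = -888.
3 divides disc(K) = -888, so 3 ramifies.

ramifies in O_K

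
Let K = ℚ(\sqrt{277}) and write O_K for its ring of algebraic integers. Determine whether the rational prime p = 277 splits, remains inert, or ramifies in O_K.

277 is ramified

277 mod 4 = 1, hence disc K = 277 and O_K = ℤ[(1+√277)/2].
Ramification test: 277 | 277. The prime 277 ramifies in K.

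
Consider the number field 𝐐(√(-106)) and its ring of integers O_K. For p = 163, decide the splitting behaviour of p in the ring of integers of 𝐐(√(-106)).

Since -106 ≢ 1 mod 4, the ring of integers is ℤ[√-106] with discriminant 4·(-106) = -424.
163 ∤ -424, so 163 is unramified.
Euler's criterion: (-106)^81 mod 163 = 1. Thus (-106|163) = 1.
d is a quadratic residue mod p, hence 163 splits in O_K.

p splits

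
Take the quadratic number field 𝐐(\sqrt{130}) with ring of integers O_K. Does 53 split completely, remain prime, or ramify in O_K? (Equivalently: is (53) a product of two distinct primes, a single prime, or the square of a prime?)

130 mod 4 = 2, hence disc K = 4·130 = 520 and O_K = ℤ[√130].
disc(K) = 520 is not divisible by 53; 53 is unramified.
Legendre symbol by Euler's criterion: (130/53) ≡ 130^26 ≡ 1 (mod 53), i.e. (130/53) = 1.
Legendre symbol 1 ⇒ 53 is split.

split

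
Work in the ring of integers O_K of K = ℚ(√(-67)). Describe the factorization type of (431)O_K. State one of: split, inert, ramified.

split

d = -67 ≡ 1 (mod 4), so O_K = ℤ[(1+√-67)/2] and disc(K) = d = -67.
Since gcd(431, -67) = 1 the prime 431 does not ramify.
Euler's criterion: (-67)^215 mod 431 = 1. Thus (-67|431) = 1.
(-67/431) = 1, so 431 splits.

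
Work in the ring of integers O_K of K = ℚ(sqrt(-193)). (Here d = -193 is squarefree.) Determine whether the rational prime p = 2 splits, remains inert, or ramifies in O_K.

d = -193 ≡ 3 (mod 4), so O_K = ℤ[√-193] and disc(K) = 4d = -772.
Ramification test: 2 | -772. The prime 2 ramifies in K.

ramified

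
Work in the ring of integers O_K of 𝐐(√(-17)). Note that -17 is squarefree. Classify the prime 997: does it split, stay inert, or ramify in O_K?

inert

d = -17 ≡ 3 (mod 4), so O_K = ℤ[√-17] and disc(K) = 4d = -68.
disc(K) = -68 is not divisible by 997; 997 is unramified.
(-17/997) = 980^498 mod 997 = 996, giving Legendre symbol -1.
(-17/997) = -1, so 997 is inert.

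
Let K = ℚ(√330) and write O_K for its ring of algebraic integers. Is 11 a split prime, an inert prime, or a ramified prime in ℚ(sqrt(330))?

ramifies in O_K

Since 330 ≢ 1 mod 4, the ring of integers is ℤ[√330] with discriminant 4·330 = 1320.
11 divides disc(K) = 1320, so 11 ramifies.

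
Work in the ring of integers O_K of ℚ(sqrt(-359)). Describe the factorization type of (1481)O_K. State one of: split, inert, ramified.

d = -359 ≡ 1 (mod 4), so O_K = ℤ[(1+√-359)/2] and disc(K) = d = -359.
Since gcd(1481, -359) = 1 the prime 1481 does not ramify.
(-359/1481) = 1122^740 mod 1481 = 1, giving Legendre symbol 1.
d is a quadratic residue mod p, hence 1481 splits in O_K.

p splits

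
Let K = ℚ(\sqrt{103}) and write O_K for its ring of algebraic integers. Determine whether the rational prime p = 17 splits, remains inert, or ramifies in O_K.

p splits

Since 103 ≢ 1 mod 4, the ring of integers is ℤ[√103] with discriminant 4·103 = 412.
17 ∤ 412, so 17 is unramified.
Legendre symbol by Euler's criterion: (103/17) ≡ 103^8 ≡ 1 (mod 17), i.e. (103/17) = 1.
Legendre symbol 1 ⇒ 17 is split.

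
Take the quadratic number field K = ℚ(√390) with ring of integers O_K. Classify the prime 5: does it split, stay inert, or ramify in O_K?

Since 390 ≢ 1 mod 4, the ring of integers is ℤ[√390] with discriminant 4·390 = 1560.
5 divides disc(K) = 1560, so 5 ramifies.

ramified — (5) = 𝔭²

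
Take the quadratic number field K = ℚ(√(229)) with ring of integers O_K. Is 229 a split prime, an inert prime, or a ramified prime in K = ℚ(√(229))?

d = 229 ≡ 1 (mod 4), so O_K = ℤ[(1+√229)/2] and disc(K) = d = 229.
disc(K) = 229 = 229·1, so p = 229 is ramified.

229 is ramified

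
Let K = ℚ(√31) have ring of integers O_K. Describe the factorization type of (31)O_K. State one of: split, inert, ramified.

Since 31 ≢ 1 mod 4, the ring of integers is ℤ[√31] with discriminant 4·31 = 124.
Ramification test: 31 | 124. The prime 31 ramifies in K.

ramified — (31) = 𝔭²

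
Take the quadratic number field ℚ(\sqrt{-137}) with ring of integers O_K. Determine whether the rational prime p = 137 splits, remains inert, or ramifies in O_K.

-137 mod 4 = 3, hence disc K = 4·(-137) = -548 and O_K = ℤ[√-137].
disc(K) = -548 = 137·(-4), so p = 137 is ramified.

p ramifies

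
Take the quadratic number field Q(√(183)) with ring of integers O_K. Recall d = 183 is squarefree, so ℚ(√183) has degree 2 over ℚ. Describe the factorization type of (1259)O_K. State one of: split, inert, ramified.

d = 183 ≡ 3 (mod 4), so O_K = ℤ[√183] and disc(K) = 4d = 732.
Since gcd(1259, 732) = 1 the prime 1259 does not ramify.
(183/1259) = 183^629 mod 1259 = 1, giving Legendre symbol 1.
(183/1259) = 1, so 1259 splits.

1259 splits in O_K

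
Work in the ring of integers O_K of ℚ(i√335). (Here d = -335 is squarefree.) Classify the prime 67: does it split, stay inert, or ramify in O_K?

Since -335 ≡ 1 mod 4, the ring of integers is ℤ[(1+√-335)/2] with discriminant -335.
disc(K) = -335 = 67·(-5), so p = 67 is ramified.

ramified — (67) = 𝔭²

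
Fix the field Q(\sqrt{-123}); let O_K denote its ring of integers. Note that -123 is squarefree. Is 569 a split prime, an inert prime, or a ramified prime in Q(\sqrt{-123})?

remains prime (inert)

Since -123 ≡ 1 mod 4, the ring of integers is ℤ[(1+√-123)/2] with discriminant -123.
Since gcd(569, -123) = 1 the prime 569 does not ramify.
Legendre symbol by Euler's criterion: (-123/569) ≡ (-123)^284 ≡ 568 (mod 569), i.e. (-123/569) = -1.
d is a non-residue mod p, hence 569 remains inert in O_K.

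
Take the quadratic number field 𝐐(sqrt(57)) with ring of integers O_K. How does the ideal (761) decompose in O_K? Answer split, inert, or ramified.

57 mod 4 = 1, hence disc K = 57 and O_K = ℤ[(1+√57)/2].
Since gcd(761, 57) = 1 the prime 761 does not ramify.
Euler's criterion: 57^380 mod 761 = 760. Thus (57|761) = -1.
Legendre symbol -1 ⇒ 761 is inert.

inert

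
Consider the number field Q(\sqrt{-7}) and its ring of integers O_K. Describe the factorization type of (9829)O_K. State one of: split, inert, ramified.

-7 mod 4 = 1, hence disc K = -7 and O_K = ℤ[(1+√-7)/2].
disc(K) = -7 is not divisible by 9829; 9829 is unramified.
Legendre symbol by Euler's criterion: (-7/9829) ≡ (-7)^4914 ≡ 1 (mod 9829), i.e. (-7/9829) = 1.
d is a quadratic residue mod p, hence 9829 splits in O_K.

p splits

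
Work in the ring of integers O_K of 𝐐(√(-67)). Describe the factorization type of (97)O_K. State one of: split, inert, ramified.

97 remains inert

d = -67 ≡ 1 (mod 4), so O_K = ℤ[(1+√-67)/2] and disc(K) = d = -67.
disc(K) = -67 is not divisible by 97; 97 is unramified.
Euler's criterion: (-67)^48 mod 97 = 96. Thus (-67|97) = -1.
d is a non-residue mod p, hence 97 remains inert in O_K.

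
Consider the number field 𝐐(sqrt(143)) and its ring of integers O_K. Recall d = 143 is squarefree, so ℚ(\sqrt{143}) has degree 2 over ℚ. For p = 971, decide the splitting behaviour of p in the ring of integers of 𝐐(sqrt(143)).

Since 143 ≢ 1 mod 4, the ring of integers is ℤ[√143] with discriminant 4·143 = 572.
disc(K) = 572 is not divisible by 971; 971 is unramified.
Legendre symbol by Euler's criterion: (143/971) ≡ 143^485 ≡ 970 (mod 971), i.e. (143/971) = -1.
d is a non-residue mod p, hence 971 remains inert in O_K.

p is inert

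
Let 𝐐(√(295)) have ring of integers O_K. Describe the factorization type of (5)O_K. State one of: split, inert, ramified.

ramifies in O_K

295 mod 4 = 3, hence disc K = 4·295 = 1180 and O_K = ℤ[√295].
disc(K) = 1180 = 5·236, so p = 5 is ramified.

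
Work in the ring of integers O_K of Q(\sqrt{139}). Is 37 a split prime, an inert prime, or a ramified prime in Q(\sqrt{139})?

139 mod 4 = 3, hence disc K = 4·139 = 556 and O_K = ℤ[√139].
Since gcd(37, 556) = 1 the prime 37 does not ramify.
Euler's criterion: 139^18 mod 37 = 1. Thus (139|37) = 1.
(139/37) = 1, so 37 splits.

split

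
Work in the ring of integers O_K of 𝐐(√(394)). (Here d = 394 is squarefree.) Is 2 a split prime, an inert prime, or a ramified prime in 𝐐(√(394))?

d = 394 ≡ 2 (mod 4), so O_K = ℤ[√394] and disc(K) = 4d = 1576.
Ramification test: 2 | 1576. The prime 2 ramifies in K.

2 is ramified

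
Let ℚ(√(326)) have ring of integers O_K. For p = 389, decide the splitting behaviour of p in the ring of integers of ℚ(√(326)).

d = 326 ≡ 2 (mod 4), so O_K = ℤ[√326] and disc(K) = 4d = 1304.
389 ∤ 1304, so 389 is unramified.
Euler's criterion: 326^194 mod 389 = 1. Thus (326|389) = 1.
d is a quadratic residue mod p, hence 389 splits in O_K.

389 splits in O_K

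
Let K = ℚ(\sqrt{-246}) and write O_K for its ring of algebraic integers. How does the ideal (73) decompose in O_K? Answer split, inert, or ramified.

p splits

Since -246 ≢ 1 mod 4, the ring of integers is ℤ[√-246] with discriminant 4·(-246) = -984.
disc(K) = -984 is not divisible by 73; 73 is unramified.
Compute (-246/73) via Euler: 46^((73-1)/2) mod 73 = 1, so (-246/73) = 1.
Legendre symbol 1 ⇒ 73 is split.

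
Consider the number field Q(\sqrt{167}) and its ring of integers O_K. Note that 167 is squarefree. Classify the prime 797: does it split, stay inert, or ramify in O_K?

d = 167 ≡ 3 (mod 4), so O_K = ℤ[√167] and disc(K) = 4d = 668.
797 ∤ 668, so 797 is unramified.
Compute (167/797) via Euler: 167^((797-1)/2) mod 797 = 796, so (167/797) = -1.
(167/797) = -1, so 797 is inert.

inert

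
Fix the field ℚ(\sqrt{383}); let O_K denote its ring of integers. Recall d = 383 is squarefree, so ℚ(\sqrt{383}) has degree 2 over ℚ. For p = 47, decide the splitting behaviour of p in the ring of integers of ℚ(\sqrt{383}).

Since 383 ≢ 1 mod 4, the ring of integers is ℤ[√383] with discriminant 4·383 = 1532.
47 ∤ 1532, so 47 is unramified.
Compute (383/47) via Euler: 7^((47-1)/2) mod 47 = 1, so (383/47) = 1.
Legendre symbol 1 ⇒ 47 is split.

split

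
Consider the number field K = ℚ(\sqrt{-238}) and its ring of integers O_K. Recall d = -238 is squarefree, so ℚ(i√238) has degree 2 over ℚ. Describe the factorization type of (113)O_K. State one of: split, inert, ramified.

p is inert

d = -238 ≡ 2 (mod 4), so O_K = ℤ[√-238] and disc(K) = 4d = -952.
113 ∤ -952, so 113 is unramified.
Legendre symbol by Euler's criterion: (-238/113) ≡ (-238)^56 ≡ 112 (mod 113), i.e. (-238/113) = -1.
Legendre symbol -1 ⇒ 113 is inert.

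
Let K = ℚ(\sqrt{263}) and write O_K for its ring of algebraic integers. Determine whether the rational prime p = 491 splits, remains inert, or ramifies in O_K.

d = 263 ≡ 3 (mod 4), so O_K = ℤ[√263] and disc(K) = 4d = 1052.
Since gcd(491, 1052) = 1 the prime 491 does not ramify.
(263/491) = 263^245 mod 491 = 1, giving Legendre symbol 1.
d is a quadratic residue mod p, hence 491 splits in O_K.

splits completely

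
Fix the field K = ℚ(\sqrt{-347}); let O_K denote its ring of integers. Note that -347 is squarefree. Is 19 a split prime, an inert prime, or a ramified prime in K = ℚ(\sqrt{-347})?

d = -347 ≡ 1 (mod 4), so O_K = ℤ[(1+√-347)/2] and disc(K) = d = -347.
Since gcd(19, -347) = 1 the prime 19 does not ramify.
(-347/19) = 14^9 mod 19 = 18, giving Legendre symbol -1.
(-347/19) = -1, so 19 is inert.

inert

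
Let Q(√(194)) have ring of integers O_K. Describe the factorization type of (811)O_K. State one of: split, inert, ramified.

inert — (811) stays prime in O_K

194 mod 4 = 2, hence disc K = 4·194 = 776 and O_K = ℤ[√194].
disc(K) = 776 is not divisible by 811; 811 is unramified.
Euler's criterion: 194^405 mod 811 = 810. Thus (194|811) = -1.
d is a non-residue mod p, hence 811 remains inert in O_K.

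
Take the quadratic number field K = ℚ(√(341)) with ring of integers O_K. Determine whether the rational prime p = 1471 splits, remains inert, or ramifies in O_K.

inert

Since 341 ≡ 1 mod 4, the ring of integers is ℤ[(1+√341)/2] with discriminant 341.
1471 ∤ 341, so 1471 is unramified.
(341/1471) = 341^735 mod 1471 = 1470, giving Legendre symbol -1.
d is a non-residue mod p, hence 1471 remains inert in O_K.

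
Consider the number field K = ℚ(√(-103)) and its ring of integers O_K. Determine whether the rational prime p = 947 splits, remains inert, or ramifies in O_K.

947 remains inert

Since -103 ≡ 1 mod 4, the ring of integers is ℤ[(1+√-103)/2] with discriminant -103.
947 ∤ -103, so 947 is unramified.
(-103/947) = 844^473 mod 947 = 946, giving Legendre symbol -1.
(-103/947) = -1, so 947 is inert.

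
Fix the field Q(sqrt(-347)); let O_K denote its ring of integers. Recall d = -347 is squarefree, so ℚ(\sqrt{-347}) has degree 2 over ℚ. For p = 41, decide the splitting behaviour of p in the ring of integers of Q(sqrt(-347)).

inert

d = -347 ≡ 1 (mod 4), so O_K = ℤ[(1+√-347)/2] and disc(K) = d = -347.
41 ∤ -347, so 41 is unramified.
Legendre symbol by Euler's criterion: (-347/41) ≡ (-347)^20 ≡ 40 (mod 41), i.e. (-347/41) = -1.
d is a non-residue mod p, hence 41 remains inert in O_K.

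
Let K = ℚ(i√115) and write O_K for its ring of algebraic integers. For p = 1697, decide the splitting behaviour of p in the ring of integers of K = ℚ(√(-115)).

Since -115 ≡ 1 mod 4, the ring of integers is ℤ[(1+√-115)/2] with discriminant -115.
disc(K) = -115 is not divisible by 1697; 1697 is unramified.
Compute (-115/1697) via Euler: 1582^((1697-1)/2) mod 1697 = 1696, so (-115/1697) = -1.
Legendre symbol -1 ⇒ 1697 is inert.

remains prime (inert)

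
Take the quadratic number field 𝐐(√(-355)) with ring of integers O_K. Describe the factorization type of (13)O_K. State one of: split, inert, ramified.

-355 mod 4 = 1, hence disc K = -355 and O_K = ℤ[(1+√-355)/2].
disc(K) = -355 is not divisible by 13; 13 is unramified.
Compute (-355/13) via Euler: 9^((13-1)/2) mod 13 = 1, so (-355/13) = 1.
Legendre symbol 1 ⇒ 13 is split.

splits completely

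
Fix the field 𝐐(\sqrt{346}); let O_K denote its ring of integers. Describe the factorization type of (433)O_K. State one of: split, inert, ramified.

433 remains inert

d = 346 ≡ 2 (mod 4), so O_K = ℤ[√346] and disc(K) = 4d = 1384.
433 ∤ 1384, so 433 is unramified.
Compute (346/433) via Euler: 346^((433-1)/2) mod 433 = 432, so (346/433) = -1.
Legendre symbol -1 ⇒ 433 is inert.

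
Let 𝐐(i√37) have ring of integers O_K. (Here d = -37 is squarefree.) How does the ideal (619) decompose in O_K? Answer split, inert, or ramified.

inert — (619) stays prime in O_K

-37 mod 4 = 3, hence disc K = 4·(-37) = -148 and O_K = ℤ[√-37].
619 ∤ -148, so 619 is unramified.
Compute (-37/619) via Euler: 582^((619-1)/2) mod 619 = 618, so (-37/619) = -1.
(-37/619) = -1, so 619 is inert.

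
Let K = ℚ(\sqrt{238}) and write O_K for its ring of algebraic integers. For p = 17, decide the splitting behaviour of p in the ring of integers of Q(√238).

Since 238 ≢ 1 mod 4, the ring of integers is ℤ[√238] with discriminant 4·238 = 952.
17 divides disc(K) = 952, so 17 ramifies.

ramified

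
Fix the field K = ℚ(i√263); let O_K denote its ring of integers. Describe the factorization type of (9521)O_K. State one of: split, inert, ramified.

d = -263 ≡ 1 (mod 4), so O_K = ℤ[(1+√-263)/2] and disc(K) = d = -263.
Since gcd(9521, -263) = 1 the prime 9521 does not ramify.
Compute (-263/9521) via Euler: 9258^((9521-1)/2) mod 9521 = 9520, so (-263/9521) = -1.
Legendre symbol -1 ⇒ 9521 is inert.

inert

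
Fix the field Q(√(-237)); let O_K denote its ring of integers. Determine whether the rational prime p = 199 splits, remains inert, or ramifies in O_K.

d = -237 ≡ 3 (mod 4), so O_K = ℤ[√-237] and disc(K) = 4d = -948.
Since gcd(199, -948) = 1 the prime 199 does not ramify.
Euler's criterion: (-237)^99 mod 199 = 1. Thus (-237|199) = 1.
(-237/199) = 1, so 199 splits.

p splits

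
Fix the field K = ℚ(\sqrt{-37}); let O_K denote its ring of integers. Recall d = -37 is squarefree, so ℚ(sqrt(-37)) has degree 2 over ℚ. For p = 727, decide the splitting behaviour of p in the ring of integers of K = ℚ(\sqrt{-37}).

Since -37 ≢ 1 mod 4, the ring of integers is ℤ[√-37] with discriminant 4·(-37) = -148.
disc(K) = -148 is not divisible by 727; 727 is unramified.
Euler's criterion: (-37)^363 mod 727 = 1. Thus (-37|727) = 1.
d is a quadratic residue mod p, hence 727 splits in O_K.

727 splits in O_K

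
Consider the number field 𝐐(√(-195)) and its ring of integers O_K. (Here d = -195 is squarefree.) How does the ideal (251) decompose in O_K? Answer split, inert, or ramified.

Since -195 ≡ 1 mod 4, the ring of integers is ℤ[(1+√-195)/2] with discriminant -195.
251 ∤ -195, so 251 is unramified.
(-195/251) = 56^125 mod 251 = 250, giving Legendre symbol -1.
Legendre symbol -1 ⇒ 251 is inert.

inert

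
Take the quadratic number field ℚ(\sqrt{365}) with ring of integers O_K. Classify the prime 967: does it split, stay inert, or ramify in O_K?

inert

d = 365 ≡ 1 (mod 4), so O_K = ℤ[(1+√365)/2] and disc(K) = d = 365.
Since gcd(967, 365) = 1 the prime 967 does not ramify.
(365/967) = 365^483 mod 967 = 966, giving Legendre symbol -1.
(365/967) = -1, so 967 is inert.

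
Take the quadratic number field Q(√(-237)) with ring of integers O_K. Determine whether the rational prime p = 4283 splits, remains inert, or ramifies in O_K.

4283 remains inert

Since -237 ≢ 1 mod 4, the ring of integers is ℤ[√-237] with discriminant 4·(-237) = -948.
disc(K) = -948 is not divisible by 4283; 4283 is unramified.
Legendre symbol by Euler's criterion: (-237/4283) ≡ (-237)^2141 ≡ 4282 (mod 4283), i.e. (-237/4283) = -1.
(-237/4283) = -1, so 4283 is inert.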